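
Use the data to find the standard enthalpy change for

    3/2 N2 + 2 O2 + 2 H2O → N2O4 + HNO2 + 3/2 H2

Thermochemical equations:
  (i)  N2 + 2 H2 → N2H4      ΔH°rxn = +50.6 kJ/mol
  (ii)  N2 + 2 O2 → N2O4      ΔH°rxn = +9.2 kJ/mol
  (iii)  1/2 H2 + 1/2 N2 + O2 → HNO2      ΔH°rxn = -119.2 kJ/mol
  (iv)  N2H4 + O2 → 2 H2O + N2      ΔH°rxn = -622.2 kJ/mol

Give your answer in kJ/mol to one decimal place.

ΔH°rxn = 461.6 kJ/mol

(i) reversed: -50.6 kJ/mol
(ii) as written: +9.2 kJ/mol
(iii) as written: -119.2 kJ/mol
(iv) reversed: +622.2 kJ/mol
Summing the manipulated equations, ΔH°rxn = (-1)·(+50.6) + (1)·(+9.2) + (1)·(-119.2) + (-1)·(-622.2) = 461.6 kJ/mol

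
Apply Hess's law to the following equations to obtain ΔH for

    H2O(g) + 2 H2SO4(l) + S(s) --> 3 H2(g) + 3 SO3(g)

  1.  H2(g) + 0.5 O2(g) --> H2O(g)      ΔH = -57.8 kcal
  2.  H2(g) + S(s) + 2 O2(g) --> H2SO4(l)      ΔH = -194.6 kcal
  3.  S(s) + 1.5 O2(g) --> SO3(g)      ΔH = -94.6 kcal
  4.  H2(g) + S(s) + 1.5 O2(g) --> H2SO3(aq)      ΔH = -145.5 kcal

eq. 1 reversed: +57.8 kcal
eq. 2 reversed and × 2: (-2)·(-194.6) = +389.2 kcal
eq. 3 × 3: (3)·(-94.6) = -283.8 kcal
eq. 4: not needed.
Combining the equations, ΔH = (-1)·(-57.8) + (-2)·(-194.6) + (3)·(-94.6) = 163.2 kcal

ΔH = 163.2 kcal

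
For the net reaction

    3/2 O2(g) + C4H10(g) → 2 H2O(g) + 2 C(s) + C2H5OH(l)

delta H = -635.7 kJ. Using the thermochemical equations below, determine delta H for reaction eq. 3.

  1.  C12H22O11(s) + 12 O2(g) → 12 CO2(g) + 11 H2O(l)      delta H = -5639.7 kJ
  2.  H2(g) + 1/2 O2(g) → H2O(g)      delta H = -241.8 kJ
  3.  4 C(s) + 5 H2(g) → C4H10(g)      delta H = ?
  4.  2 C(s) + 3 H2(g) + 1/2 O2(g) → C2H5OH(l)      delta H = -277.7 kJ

delta H = -125.6 kJ

eq. 1: not needed.
eq. 2 × 2: (2)·(-241.8) = -483.6 kJ
eq. 3 reversed: contributes −x
eq. 4 as written: -277.7 kJ
-635.7 = (-483.6) + (-277.7) − x
x = (-635.7 − (-761.3)) / (-1) = -125.6 kJ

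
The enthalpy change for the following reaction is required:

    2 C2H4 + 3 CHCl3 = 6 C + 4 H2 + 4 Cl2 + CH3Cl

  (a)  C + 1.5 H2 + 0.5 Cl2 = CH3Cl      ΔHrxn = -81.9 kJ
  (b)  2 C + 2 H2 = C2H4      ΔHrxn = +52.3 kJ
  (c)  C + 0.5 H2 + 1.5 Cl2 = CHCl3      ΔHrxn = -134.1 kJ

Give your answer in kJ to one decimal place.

(a) as written (CH3Cl already on the product side): -81.9 kJ
(b) reversed and × 2 (C2H4 must end up as a reactant; ×2 to match 2 C2H4 in the target): (-2)·(+52.3) = -104.6 kJ
(c) reversed and × 3 (CHCl3 must end up as a reactant; scale by 3 for the 3 CHCl3): (-3)·(-134.1) = +402.3 kJ
Combining the equations, ΔHrxn = (1)·(-81.9) + (-2)·(+52.3) + (-3)·(-134.1) = 215.8 kJ

ΔHrxn = 215.8 kJ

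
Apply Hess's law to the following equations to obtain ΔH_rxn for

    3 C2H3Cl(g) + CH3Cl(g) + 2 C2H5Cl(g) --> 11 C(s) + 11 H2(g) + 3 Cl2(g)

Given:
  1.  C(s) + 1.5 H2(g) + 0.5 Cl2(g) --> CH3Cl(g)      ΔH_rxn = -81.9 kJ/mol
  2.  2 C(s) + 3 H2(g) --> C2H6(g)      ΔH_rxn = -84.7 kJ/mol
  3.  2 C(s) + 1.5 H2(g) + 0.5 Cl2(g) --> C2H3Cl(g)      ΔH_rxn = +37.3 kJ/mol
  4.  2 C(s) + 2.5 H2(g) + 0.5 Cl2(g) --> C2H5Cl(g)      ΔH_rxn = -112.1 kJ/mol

eq. 1 reversed (reverse to put CH3Cl(g) on the reactant side): +81.9 kJ/mol
eq. 2: not needed (C2H6(g) appears nowhere else).
eq. 3 reversed and × 3 (C2H3Cl(g) must end up as a reactant; ×3 to match 3 C2H3Cl(g) in the target): (-3)·(+37.3) = -111.9 kJ/mol
eq. 4 reversed and × 2 (reverse to put C2H5Cl(g) on the reactant side; ×2 to match 2 C2H5Cl(g) in the target): (-2)·(-112.1) = +224.2 kJ/mol
Summing the manipulated equations, ΔH_rxn = (-1)·(-81.9) + (-3)·(+37.3) + (-2)·(-112.1) = 194.2 kJ/mol

ΔH_rxn = 194.2 kJ/mol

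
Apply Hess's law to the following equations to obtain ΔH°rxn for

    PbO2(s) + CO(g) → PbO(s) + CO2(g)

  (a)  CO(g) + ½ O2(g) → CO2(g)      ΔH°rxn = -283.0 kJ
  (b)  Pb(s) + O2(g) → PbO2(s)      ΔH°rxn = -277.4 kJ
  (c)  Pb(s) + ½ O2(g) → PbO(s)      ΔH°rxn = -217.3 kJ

ΔH°rxn = -222.9 kJ

(a) as written (CO(g) already on the reactant side): -283.0 kJ
(b) reversed (PbO2(s) must end up as a reactant): +277.4 kJ
(c) as written (PbO(s) already on the product side): -217.3 kJ
ΔH°rxn = (1)·(-283.0) + (-1)·(-277.4) + (1)·(-217.3) = -222.9 kJ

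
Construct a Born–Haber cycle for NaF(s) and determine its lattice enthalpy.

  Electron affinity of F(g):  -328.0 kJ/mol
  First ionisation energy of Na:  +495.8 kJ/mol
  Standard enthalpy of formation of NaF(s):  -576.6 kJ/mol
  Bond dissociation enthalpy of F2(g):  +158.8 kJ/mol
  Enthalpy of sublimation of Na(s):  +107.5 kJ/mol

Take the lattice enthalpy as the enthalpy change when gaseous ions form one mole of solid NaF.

ΔHf° = 1·ΔHsub + 1·(ΣIE) + 1/2·D(F2) + 1·EA + U
-576.6 = 1·(+107.5) + 1·(+495.8) + 1/2·(+158.8) + 1·(-328.0) + U
U = -576.6 − (+354.7) = -931.3 kJ/mol

U = -931.3 kJ/mol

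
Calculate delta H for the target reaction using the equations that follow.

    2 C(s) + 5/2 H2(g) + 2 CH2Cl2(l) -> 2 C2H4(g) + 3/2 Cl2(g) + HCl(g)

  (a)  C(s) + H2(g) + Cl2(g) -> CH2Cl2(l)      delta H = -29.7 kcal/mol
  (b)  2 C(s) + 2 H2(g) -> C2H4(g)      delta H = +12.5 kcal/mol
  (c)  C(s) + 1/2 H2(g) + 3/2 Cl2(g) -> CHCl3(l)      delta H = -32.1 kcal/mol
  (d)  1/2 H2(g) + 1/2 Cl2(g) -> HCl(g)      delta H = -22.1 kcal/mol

delta H = 62.3 kcal/mol

(a) reversed and × 2: (-2)·(-29.7) = +59.4 kcal/mol
(b) × 2: (2)·(+12.5) = +25.0 kcal/mol
(c): not needed.
(d) as written: -22.1 kcal/mol
By Hess's law, delta H = (+59.4) + (+25.0) + (-22.1) = 62.3 kcal/mol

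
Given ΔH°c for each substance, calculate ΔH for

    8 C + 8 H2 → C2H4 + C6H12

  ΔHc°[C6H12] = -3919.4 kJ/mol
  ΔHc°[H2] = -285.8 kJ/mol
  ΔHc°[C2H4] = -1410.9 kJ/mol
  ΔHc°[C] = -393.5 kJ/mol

ΔH = -104.1 kJ/mol

Using ΔH = Σ nΔHc°(reactants) − Σ nΔHc°(products):
= [8·(-393.5) + 8·(-285.8)] − [1·(-1410.9) + 1·(-3919.4)]
= -104.1 kJ/mol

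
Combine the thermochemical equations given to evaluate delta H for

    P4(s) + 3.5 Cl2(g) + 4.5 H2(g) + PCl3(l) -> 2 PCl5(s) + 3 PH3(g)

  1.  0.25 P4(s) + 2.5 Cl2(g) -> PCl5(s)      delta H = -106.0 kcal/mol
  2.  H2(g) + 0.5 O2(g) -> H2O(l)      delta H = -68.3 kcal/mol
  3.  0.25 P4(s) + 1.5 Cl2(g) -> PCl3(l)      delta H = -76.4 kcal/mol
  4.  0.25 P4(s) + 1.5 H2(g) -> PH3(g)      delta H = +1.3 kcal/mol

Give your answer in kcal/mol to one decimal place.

eq. 1 × 2: (2)·(-106.0) = -212.0 kcal/mol
eq. 2: not needed.
eq. 3 reversed: +76.4 kcal/mol
eq. 4 × 3: (3)·(+1.3) = +3.9 kcal/mol
By Hess's law, delta H = (-212.0) + (+76.4) + (+3.9) = -131.7 kcal/mol

delta H = -131.7 kcal/mol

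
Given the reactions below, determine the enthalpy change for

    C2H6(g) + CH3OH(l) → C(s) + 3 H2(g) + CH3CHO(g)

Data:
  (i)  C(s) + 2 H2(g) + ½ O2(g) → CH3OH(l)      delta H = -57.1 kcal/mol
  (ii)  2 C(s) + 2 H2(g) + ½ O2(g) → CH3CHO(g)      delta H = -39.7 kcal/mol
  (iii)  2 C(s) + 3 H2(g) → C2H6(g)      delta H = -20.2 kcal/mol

(i) reversed: +57.1 kcal/mol
(ii) as written: -39.7 kcal/mol
(iii) reversed: +20.2 kcal/mol
delta H = (-1)·(-57.1) + (1)·(-39.7) + (-1)·(-20.2) = 37.6 kcal/mol

delta H = 37.6 kcal/mol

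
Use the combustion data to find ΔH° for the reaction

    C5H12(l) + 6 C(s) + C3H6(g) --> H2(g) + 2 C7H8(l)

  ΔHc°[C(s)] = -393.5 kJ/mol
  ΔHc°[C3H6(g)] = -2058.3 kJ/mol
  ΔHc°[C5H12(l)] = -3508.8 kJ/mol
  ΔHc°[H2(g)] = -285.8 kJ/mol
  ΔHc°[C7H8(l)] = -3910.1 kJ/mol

ΔH° = 177.9 kJ/mol

With combustion enthalpies, reactants minus products:
= [1·(-3508.8) + 6·(-393.5) + 1·(-2058.3)] − [1·(-285.8) + 2·(-3910.1)]
= 177.9 kJ/mol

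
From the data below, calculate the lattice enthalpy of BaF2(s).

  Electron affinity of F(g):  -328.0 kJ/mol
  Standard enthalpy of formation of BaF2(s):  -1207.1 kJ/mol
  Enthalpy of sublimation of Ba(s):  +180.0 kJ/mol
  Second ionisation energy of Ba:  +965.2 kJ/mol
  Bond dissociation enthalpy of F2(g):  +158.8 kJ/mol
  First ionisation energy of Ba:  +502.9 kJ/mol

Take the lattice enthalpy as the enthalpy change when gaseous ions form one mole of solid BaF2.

ΔHf° = 1·ΔHsub + 1·(ΣIE) + 1·D(F2) + 2·EA + U
-1207.1 = 1·(+180.0) + 1·(+1468.1) + 1·(+158.8) + 2·(-328.0) + U
U = -1207.1 − (+1150.9) = -2358.0 kJ/mol

U = -2358.0 kJ/mol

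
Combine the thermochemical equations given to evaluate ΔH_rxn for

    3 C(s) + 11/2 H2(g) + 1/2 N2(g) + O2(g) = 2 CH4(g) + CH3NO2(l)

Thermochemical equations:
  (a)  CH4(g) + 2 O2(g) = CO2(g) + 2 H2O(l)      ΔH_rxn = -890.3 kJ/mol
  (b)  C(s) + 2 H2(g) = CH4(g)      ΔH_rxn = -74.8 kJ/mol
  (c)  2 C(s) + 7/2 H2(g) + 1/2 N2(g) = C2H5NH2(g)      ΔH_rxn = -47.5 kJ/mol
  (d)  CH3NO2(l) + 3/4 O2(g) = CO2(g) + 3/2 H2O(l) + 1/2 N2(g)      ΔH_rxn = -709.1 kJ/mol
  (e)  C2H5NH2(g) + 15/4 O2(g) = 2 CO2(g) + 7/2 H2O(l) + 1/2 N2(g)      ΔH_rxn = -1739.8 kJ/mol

ΔH_rxn = -262.7 kJ/mol

(a) reversed: +890.3 kJ/mol
(b) as written: -74.8 kJ/mol
(c) as written: -47.5 kJ/mol
(d) reversed (reverse to put CH3NO2(l) on the product side): +709.1 kJ/mol
(e) as written: -1739.8 kJ/mol
By Hess's law, ΔH_rxn = (+890.3) + (-74.8) + (-47.5) + (+709.1) + (-1739.8) = -262.7 kJ/mol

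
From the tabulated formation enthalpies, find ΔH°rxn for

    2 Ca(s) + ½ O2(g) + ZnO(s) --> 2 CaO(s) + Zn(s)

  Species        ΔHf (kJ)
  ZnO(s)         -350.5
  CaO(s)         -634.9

Products: 2·(-634.9) + 1·(+0.0) = -1269.8
Reactants: 2·(+0.0) + 1/2·(+0.0) + 1·(-350.5) = -350.5
ΔH°rxn = (-1269.8) − (-350.5) = -919.3 kJ

ΔH°rxn = -919.3 kJ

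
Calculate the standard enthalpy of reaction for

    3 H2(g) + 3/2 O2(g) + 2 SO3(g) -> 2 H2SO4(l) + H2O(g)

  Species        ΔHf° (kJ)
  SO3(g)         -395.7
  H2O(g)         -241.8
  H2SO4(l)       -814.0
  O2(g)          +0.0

Products: 2·(-814.0) + 1·(-241.8) = -1869.8
Reactants: 3·(+0.0) + 3/2·(+0.0) + 2·(-395.7) = -791.4
ΔH° = (-1869.8) − (-791.4) = -1078.4 kJ

ΔH° = -1078.4 kJ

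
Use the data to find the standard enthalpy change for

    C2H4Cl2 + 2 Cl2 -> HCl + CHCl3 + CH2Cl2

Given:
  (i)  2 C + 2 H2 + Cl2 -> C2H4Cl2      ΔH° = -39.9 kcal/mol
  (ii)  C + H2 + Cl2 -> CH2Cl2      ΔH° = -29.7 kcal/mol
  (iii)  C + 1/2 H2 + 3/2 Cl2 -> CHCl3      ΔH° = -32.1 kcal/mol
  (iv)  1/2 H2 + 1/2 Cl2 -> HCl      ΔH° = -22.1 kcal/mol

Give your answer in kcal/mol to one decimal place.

(i) reversed (C2H4Cl2 must end up as a reactant): +39.9 kcal/mol
(ii) as written (CH2Cl2 already on the product side): -29.7 kcal/mol
(iii) as written (CHCl3 already on the product side): -32.1 kcal/mol
(iv) as written (HCl already on the product side): -22.1 kcal/mol
By Hess's law, ΔH° = (-1)·(-39.9) + (1)·(-29.7) + (1)·(-32.1) + (1)·(-22.1) = -44.0 kcal/mol

ΔH° = -44.0 kcal/mol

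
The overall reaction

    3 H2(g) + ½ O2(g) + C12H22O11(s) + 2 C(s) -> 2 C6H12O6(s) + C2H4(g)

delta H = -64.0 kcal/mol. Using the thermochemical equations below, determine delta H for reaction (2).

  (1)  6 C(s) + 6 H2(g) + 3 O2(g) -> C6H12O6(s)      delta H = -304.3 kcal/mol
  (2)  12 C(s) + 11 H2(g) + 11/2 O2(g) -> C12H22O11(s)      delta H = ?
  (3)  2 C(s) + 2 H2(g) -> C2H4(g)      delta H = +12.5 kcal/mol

(1) × 2 (scale by 2 for the 2 C6H12O6(s)): (2)·(-304.3) = -608.6 kcal/mol
(2) reversed (reverse to put C12H22O11(s) on the reactant side): contributes −x
(3) as written (C2H4(g) already on the product side): +12.5 kcal/mol
-64.0 = (-608.6) + (+12.5) − x
x = (-64.0 − (-596.1)) / (-1) = -532.1 kcal/mol

delta H = -532.1 kcal/mol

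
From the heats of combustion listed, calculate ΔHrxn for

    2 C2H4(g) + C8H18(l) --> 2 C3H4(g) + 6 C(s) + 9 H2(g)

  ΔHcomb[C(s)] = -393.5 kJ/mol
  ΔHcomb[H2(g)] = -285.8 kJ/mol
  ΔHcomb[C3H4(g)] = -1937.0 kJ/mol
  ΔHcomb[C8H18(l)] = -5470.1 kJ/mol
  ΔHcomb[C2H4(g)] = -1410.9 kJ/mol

ΔHrxn = 515.3 kJ/mol

With combustion enthalpies, reactants minus products:
= [2·(-1410.9) + 1·(-5470.1)] − [2·(-1937.0) + 6·(-393.5) + 9·(-285.8)]
= 515.3 kJ/mol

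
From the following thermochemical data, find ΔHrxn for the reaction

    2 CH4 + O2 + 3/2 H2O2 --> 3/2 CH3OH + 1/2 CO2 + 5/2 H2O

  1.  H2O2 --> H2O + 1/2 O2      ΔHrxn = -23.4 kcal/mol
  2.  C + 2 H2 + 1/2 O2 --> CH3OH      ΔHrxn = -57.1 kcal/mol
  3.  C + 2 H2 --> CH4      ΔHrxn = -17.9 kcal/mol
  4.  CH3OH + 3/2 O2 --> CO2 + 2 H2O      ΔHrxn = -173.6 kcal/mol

ΔHrxn = -200.3 kcal/mol

eq. 1 × 3/2 (×3/2 to match 3/2 H2O2 in the target): (3/2)·(-23.4) = -35.1 kcal/mol
eq. 2 × 2: (2)·(-57.1) = -114.2 kcal/mol
eq. 3 reversed and × 2 (reverse to put CH4 on the reactant side; ×2 to match 2 CH4 in the target): (-2)·(-17.9) = +35.8 kcal/mol
eq. 4 × 1/2 (scale by 1/2 for the 1/2 CO2): (1/2)·(-173.6) = -86.8 kcal/mol
Combining the equations, ΔHrxn = (3/2)·(-23.4) + (2)·(-57.1) + (-2)·(-17.9) + (1/2)·(-173.6) = -200.3 kcal/mol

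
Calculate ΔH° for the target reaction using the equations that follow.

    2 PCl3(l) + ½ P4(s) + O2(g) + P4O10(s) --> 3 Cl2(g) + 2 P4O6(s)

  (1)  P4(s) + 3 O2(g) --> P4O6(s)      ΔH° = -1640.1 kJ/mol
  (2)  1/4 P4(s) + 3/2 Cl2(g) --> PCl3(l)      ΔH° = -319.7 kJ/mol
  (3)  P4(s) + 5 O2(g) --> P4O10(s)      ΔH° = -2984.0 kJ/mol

ΔH° = 343.2 kJ/mol

(1) × 2 (×2 to match 2 P4O6(s) in the target): (2)·(-1640.1) = -3280.2 kJ/mol
(2) reversed and × 2 (PCl3(l) must end up as a reactant; scale by 2 for the 2 PCl3(l)): (-2)·(-319.7) = +639.4 kJ/mol
(3) reversed (P4O10(s) must end up as a reactant): +2984.0 kJ/mol
By Hess's law, ΔH° = (2)·(-1640.1) + (-2)·(-319.7) + (-1)·(-2984.0) = 343.2 kJ/mol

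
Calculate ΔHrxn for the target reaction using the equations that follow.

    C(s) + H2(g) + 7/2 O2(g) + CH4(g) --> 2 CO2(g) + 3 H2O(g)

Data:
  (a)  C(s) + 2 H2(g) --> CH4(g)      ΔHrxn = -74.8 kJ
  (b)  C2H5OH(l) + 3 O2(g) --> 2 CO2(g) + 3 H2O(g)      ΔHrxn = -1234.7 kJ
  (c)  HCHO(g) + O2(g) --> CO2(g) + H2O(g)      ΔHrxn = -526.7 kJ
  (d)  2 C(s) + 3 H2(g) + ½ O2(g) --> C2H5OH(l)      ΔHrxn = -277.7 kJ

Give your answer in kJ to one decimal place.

(a) reversed (CH4(g) must end up as a reactant): +74.8 kJ
(b) as written: -1234.7 kJ
(c): not needed (HCHO(g) appears nowhere else).
(d) as written: -277.7 kJ
ΔHrxn = (+74.8) + (-1234.7) + (-277.7) = -1437.6 kJ

ΔHrxn = -1437.6 kJ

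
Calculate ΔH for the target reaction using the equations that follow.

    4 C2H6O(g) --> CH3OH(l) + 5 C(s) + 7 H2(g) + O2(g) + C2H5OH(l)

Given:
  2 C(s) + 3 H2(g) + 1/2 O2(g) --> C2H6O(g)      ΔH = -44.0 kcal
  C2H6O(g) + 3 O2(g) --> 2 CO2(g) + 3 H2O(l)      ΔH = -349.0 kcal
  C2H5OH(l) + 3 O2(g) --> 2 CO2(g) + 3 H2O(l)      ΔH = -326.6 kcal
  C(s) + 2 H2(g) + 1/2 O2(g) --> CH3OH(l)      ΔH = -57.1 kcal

equation 1 reversed and × 3: (-3)·(-44.0) = +132.0 kcal
equation 2 as written: -349.0 kcal
equation 3 reversed: +326.6 kcal
equation 4 as written: -57.1 kcal
Since enthalpy is a state function, ΔH = (+132.0) + (-349.0) + (+326.6) + (-57.1) = 52.5 kcal

ΔH = 52.5 kcal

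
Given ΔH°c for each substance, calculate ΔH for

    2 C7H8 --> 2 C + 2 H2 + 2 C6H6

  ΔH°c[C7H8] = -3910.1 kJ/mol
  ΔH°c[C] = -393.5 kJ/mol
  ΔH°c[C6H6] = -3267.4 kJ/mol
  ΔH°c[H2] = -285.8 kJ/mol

Using ΔH = Σ nΔHc°(reactants) − Σ nΔHc°(products):
= [2·(-3910.1)] − [2·(-393.5) + 2·(-285.8) + 2·(-3267.4)]
= 73.2 kJ/mol

ΔH = 73.2 kJ/mol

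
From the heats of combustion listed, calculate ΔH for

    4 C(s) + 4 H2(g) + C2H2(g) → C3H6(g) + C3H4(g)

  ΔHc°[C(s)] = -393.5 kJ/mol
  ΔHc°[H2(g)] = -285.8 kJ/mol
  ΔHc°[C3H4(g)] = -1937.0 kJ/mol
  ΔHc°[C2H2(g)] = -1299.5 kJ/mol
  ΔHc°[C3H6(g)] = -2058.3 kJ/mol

ΔH = -21.4 kJ/mol

With combustion enthalpies, reactants minus products:
= [4·(-393.5) + 4·(-285.8) + 1·(-1299.5)] − [1·(-2058.3) + 1·(-1937.0)]
= -21.4 kJ/mol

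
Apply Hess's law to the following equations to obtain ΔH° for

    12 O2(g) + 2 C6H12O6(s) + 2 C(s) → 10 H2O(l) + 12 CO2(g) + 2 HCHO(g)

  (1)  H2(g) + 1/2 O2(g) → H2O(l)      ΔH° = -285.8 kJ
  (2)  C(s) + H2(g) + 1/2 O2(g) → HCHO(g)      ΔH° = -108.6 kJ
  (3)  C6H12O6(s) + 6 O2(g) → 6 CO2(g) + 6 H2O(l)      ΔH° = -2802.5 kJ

ΔH° = -5250.6 kJ

(1) reversed and × 2: (-2)·(-285.8) = +571.6 kJ
(2) × 2: (2)·(-108.6) = -217.2 kJ
(3) × 2: (2)·(-2802.5) = -5605.0 kJ
ΔH° = (-2)·(-285.8) + (2)·(-108.6) + (2)·(-2802.5) = -5250.6 kJ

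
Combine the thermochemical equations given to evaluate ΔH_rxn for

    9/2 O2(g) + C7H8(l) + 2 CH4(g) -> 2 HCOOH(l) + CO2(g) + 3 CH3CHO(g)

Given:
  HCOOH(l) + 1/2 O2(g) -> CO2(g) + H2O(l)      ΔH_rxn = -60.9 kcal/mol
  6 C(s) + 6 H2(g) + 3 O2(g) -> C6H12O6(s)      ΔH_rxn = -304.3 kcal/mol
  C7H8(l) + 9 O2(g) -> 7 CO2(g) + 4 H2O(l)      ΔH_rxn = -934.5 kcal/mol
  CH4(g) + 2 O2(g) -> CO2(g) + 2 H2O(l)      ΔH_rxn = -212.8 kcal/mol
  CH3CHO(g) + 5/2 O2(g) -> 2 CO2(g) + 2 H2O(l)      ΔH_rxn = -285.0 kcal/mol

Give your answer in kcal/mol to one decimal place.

ΔH_rxn = -383.3 kcal/mol

equation 1 reversed and × 2 (reverse to put HCOOH(l) on the product side; ×2 to match 2 HCOOH(l) in the target): (-2)·(-60.9) = +121.8 kcal/mol
equation 2: not needed (C6H12O6(s) appears nowhere else).
equation 3 as written (C7H8(l) already on the reactant side): -934.5 kcal/mol
equation 4 × 2 (scale by 2 for the 2 CH4(g)): (2)·(-212.8) = -425.6 kcal/mol
equation 5 reversed and × 3 (reverse to put CH3CHO(g) on the product side; scale by 3 for the 3 CH3CHO(g)): (-3)·(-285.0) = +855.0 kcal/mol
By Hess's law, ΔH_rxn = (-2)·(-60.9) + (1)·(-934.5) + (2)·(-212.8) + (-3)·(-285.0) = -383.3 kcal/mol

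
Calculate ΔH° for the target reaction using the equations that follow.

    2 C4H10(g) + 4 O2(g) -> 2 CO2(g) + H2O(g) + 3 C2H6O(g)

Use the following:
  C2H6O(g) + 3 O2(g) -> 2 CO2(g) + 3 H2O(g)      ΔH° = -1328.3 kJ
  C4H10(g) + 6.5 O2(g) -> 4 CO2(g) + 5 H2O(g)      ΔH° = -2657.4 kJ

equation 1 reversed and × 3 (C2H6O(g) must end up as a product; ×3 to match 3 C2H6O(g) in the target): (-3)·(-1328.3) = +3984.9 kJ
equation 2 × 2 (scale by 2 for the 2 C4H10(g)): (2)·(-2657.4) = -5314.8 kJ
ΔH° = (-3)·(-1328.3) + (2)·(-2657.4) = -1329.9 kJ

ΔH° = -1329.9 kJ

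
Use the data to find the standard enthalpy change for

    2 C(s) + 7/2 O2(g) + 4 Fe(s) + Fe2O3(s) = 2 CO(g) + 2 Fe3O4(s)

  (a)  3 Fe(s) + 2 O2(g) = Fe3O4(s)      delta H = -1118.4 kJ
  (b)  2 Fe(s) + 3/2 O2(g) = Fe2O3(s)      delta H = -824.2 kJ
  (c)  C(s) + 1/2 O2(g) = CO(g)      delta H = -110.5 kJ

(a) × 2: (2)·(-1118.4) = -2236.8 kJ
(b) reversed: +824.2 kJ
(c) × 2: (2)·(-110.5) = -221.0 kJ
Summing the manipulated equations, delta H = (-2236.8) + (+824.2) + (-221.0) = -1633.6 kJ

delta H = -1633.6 kJ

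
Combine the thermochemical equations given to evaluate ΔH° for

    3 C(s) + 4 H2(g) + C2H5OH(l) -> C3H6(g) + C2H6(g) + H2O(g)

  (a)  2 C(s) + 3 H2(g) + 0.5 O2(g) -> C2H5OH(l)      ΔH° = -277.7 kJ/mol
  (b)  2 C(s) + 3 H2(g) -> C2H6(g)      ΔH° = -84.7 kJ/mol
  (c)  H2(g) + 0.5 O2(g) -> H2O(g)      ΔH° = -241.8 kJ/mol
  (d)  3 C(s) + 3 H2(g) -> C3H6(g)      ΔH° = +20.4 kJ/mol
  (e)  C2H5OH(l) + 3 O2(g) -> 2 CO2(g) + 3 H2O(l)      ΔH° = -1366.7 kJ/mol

(a) reversed: +277.7 kJ/mol
(b) as written: -84.7 kJ/mol
(c) as written: -241.8 kJ/mol
(d) as written: +20.4 kJ/mol
(e): not needed.
Combining the equations, ΔH° = (-1)·(-277.7) + (1)·(-84.7) + (1)·(-241.8) + (1)·(+20.4) = -28.4 kJ/mol

ΔH° = -28.4 kJ/mol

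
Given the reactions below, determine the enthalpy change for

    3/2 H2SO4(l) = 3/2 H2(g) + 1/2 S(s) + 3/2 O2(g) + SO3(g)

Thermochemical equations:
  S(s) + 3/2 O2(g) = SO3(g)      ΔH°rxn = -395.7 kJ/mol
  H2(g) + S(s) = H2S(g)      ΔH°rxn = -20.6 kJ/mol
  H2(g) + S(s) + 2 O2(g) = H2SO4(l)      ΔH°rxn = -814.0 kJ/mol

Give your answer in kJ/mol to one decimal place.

equation 1 as written (SO3(g) already on the product side): -395.7 kJ/mol
equation 2: not needed (H2S(g) appears nowhere else).
equation 3 reversed and × 3/2 (reverse to put H2SO4(l) on the reactant side; scale by 3/2 for the 3/2 H2SO4(l)): (-3/2)·(-814.0) = +1221.0 kJ/mol
ΔH°rxn = (1)·(-395.7) + (-3/2)·(-814.0) = 825.3 kJ/mol

ΔH°rxn = 825.3 kJ/mol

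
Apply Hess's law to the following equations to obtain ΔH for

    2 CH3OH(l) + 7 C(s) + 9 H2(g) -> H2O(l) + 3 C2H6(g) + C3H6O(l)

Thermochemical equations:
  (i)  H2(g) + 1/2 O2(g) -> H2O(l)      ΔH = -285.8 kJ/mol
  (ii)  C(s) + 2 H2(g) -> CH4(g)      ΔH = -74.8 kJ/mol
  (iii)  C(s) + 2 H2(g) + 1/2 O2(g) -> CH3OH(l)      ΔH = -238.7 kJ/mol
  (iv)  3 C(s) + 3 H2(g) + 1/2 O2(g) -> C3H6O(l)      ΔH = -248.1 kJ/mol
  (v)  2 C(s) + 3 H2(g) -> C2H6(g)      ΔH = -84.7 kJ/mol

(i) as written: -285.8 kJ/mol
(ii): not needed.
(iii) reversed and × 2: (-2)·(-238.7) = +477.4 kJ/mol
(iv) as written: -248.1 kJ/mol
(v) × 3: (3)·(-84.7) = -254.1 kJ/mol
Summing the manipulated equations, ΔH = (-285.8) + (+477.4) + (-248.1) + (-254.1) = -310.6 kJ/mol

ΔH = -310.6 kJ/mol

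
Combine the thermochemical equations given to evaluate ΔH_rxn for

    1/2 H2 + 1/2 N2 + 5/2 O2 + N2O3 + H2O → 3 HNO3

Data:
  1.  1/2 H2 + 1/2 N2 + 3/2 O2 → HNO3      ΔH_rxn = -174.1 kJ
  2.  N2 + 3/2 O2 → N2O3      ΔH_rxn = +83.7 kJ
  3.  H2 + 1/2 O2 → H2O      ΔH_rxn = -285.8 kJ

ΔH_rxn = -320.2 kJ

eq. 1 × 3 (scale by 3 for the 3 HNO3): (3)·(-174.1) = -522.3 kJ
eq. 2 reversed (N2O3 must end up as a reactant): -83.7 kJ
eq. 3 reversed (reverse to put H2O on the reactant side): +285.8 kJ
By Hess's law, ΔH_rxn = (3)·(-174.1) + (-1)·(+83.7) + (-1)·(-285.8) = -320.2 kJ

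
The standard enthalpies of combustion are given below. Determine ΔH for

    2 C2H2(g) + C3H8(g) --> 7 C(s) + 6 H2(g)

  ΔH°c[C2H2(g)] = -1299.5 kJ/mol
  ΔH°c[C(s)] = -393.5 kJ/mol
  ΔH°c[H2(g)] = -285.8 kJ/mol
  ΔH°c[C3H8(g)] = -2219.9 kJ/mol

Using ΔH = Σ nΔHc°(reactants) − Σ nΔHc°(products):
= [2·(-1299.5) + 1·(-2219.9)] − [7·(-393.5) + 6·(-285.8)]
= -349.6 kJ/mol

ΔH = -349.6 kJ/mol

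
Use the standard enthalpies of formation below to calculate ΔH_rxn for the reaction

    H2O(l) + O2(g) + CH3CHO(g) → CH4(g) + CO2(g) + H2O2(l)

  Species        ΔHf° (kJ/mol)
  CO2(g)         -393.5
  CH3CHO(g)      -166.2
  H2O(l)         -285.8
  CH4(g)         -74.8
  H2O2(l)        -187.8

ΔH_rxn = -204.1 kJ/mol

Products: 1·(-74.8) + 1·(-393.5) + 1·(-187.8) = -656.1
Reactants: 1·(-285.8) + 1·(+0.0) + 1·(-166.2) = -452.0
ΔH_rxn = (-656.1) − (-452.0) = -204.1 kJ/mol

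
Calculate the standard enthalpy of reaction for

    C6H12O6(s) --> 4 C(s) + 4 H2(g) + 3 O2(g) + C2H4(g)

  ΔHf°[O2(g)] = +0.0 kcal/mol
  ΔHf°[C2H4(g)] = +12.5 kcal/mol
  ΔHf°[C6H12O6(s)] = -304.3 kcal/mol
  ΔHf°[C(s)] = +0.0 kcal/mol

Products: 4·(+0.0) + 4·(+0.0) + 3·(+0.0) + 1·(+12.5) = +12.5
Reactants: 1·(-304.3) = -304.3
ΔH° = (+12.5) − (-304.3) = 316.8 kcal/mol

ΔH° = 316.8 kcal/mol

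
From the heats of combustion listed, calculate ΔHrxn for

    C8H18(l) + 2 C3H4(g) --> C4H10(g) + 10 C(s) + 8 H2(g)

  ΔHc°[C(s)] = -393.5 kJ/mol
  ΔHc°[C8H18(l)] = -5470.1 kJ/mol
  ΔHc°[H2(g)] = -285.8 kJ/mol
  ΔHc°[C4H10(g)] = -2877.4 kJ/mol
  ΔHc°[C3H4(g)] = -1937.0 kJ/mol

ΔHrxn = -245.3 kJ/mol

Using ΔH = Σ nΔHc°(reactants) − Σ nΔHc°(products):
= [1·(-5470.1) + 2·(-1937.0)] − [1·(-2877.4) + 10·(-393.5) + 8·(-285.8)]
= -245.3 kJ/mol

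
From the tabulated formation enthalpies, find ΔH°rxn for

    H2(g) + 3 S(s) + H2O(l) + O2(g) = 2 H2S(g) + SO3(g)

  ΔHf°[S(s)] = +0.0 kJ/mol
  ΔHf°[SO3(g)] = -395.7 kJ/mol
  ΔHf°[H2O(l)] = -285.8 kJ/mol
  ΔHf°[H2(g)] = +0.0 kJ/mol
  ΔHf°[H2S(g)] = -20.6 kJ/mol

Products: 2·(-20.6) + 1·(-395.7) = -436.9
Reactants: 1·(+0.0) + 3·(+0.0) + 1·(-285.8) + 1·(+0.0) = -285.8
ΔH°rxn = (-436.9) − (-285.8) = -151.1 kJ/mol

ΔH°rxn = -151.1 kJ/mol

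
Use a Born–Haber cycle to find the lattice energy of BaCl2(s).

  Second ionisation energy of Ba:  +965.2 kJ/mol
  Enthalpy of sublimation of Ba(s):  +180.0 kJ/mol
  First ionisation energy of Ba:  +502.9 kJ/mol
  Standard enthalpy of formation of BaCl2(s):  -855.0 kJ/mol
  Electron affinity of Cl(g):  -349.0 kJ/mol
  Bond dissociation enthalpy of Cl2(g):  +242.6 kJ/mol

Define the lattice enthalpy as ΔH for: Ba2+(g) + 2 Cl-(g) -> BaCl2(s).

ΔHf° = 1·ΔHsub + 1·(ΣIE) + 1·D(Cl2) + 2·EA + U
-855.0 = 1·(+180.0) + 1·(+1468.1) + 1·(+242.6) + 2·(-349.0) + U
U = -855.0 − (+1192.7) = -2047.7 kJ/mol

U = -2047.7 kJ/mol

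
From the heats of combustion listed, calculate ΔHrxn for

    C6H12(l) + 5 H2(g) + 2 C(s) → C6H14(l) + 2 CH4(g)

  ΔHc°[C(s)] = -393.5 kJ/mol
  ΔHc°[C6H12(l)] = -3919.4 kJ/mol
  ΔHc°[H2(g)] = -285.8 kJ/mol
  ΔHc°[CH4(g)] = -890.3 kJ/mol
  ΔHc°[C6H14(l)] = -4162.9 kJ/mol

With combustion enthalpies, reactants minus products:
= [1·(-3919.4) + 5·(-285.8) + 2·(-393.5)] − [1·(-4162.9) + 2·(-890.3)]
= -191.9 kJ/mol

ΔHrxn = -191.9 kJ/mol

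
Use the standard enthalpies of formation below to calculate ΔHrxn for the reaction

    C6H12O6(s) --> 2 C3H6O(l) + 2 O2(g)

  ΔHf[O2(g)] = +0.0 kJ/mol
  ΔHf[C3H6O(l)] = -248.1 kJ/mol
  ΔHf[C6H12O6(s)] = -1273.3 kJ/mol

Products: 2·(-248.1) + 2·(+0.0) = -496.2
Reactants: 1·(-1273.3) = -1273.3
ΔHrxn = (-496.2) − (-1273.3) = 777.1 kJ/mol

ΔHrxn = 777.1 kJ/mol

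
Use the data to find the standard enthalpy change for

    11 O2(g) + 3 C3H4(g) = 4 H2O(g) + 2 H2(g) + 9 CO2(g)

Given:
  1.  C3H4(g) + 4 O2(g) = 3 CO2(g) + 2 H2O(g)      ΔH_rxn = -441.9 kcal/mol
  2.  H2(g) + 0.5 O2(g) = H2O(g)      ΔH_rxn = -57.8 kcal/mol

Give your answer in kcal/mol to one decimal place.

eq. 1 × 3: (3)·(-441.9) = -1325.7 kcal/mol
eq. 2 reversed and × 2: (-2)·(-57.8) = +115.6 kcal/mol
Since enthalpy is a state function, ΔH_rxn = (-1325.7) + (+115.6) = -1210.1 kcal/mol

ΔH_rxn = -1210.1 kcal/mol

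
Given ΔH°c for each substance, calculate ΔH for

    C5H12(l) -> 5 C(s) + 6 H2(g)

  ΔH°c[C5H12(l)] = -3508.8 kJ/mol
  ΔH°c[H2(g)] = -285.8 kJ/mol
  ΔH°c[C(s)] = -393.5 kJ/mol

With combustion enthalpies, reactants minus products:
= [1·(-3508.8)] − [5·(-393.5) + 6·(-285.8)]
= 173.5 kJ/mol

ΔH = 173.5 kJ/mol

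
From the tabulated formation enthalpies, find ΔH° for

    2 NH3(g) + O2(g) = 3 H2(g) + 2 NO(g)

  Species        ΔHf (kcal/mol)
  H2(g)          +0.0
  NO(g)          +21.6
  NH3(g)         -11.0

ΔH° = 65.2 kcal/mol

ΔH°rxn = Σ nΔHf°(products) − Σ nΔHf°(reactants).
Products: 3·(+0.0) + 2·(+21.6) = +43.2
Reactants: 2·(-11.0) + 1·(+0.0) = -22.0
ΔH° = (+43.2) − (-22.0) = 65.2 kcal/mol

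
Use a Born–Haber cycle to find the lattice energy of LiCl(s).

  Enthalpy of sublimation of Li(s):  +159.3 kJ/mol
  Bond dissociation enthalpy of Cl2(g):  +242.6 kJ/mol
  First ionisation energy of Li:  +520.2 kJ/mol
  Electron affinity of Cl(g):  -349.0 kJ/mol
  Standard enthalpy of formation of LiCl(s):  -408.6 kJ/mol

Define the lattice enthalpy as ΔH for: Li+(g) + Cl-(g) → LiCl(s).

U = -860.4 kJ/mol

ΔHf° = 1·ΔHsub + 1·(ΣIE) + 1/2·D(Cl2) + 1·EA + U
-408.6 = 1·(+159.3) + 1·(+520.2) + 1/2·(+242.6) + 1·(-349.0) + U
U = -408.6 − (+451.8) = -860.4 kJ/mol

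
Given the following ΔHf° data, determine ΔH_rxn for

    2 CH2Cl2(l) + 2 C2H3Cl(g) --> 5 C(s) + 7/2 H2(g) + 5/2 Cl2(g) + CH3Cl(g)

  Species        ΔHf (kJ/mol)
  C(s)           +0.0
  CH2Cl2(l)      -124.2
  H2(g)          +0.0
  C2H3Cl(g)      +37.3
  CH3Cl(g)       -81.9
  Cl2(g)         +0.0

ΔH_rxn = 91.9 kJ/mol

Products: 5·(+0.0) + 7/2·(+0.0) + 5/2·(+0.0) + 1·(-81.9) = -81.9
Reactants: 2·(-124.2) + 2·(+37.3) = -173.8
ΔH_rxn = (-81.9) − (-173.8) = 91.9 kJ/mol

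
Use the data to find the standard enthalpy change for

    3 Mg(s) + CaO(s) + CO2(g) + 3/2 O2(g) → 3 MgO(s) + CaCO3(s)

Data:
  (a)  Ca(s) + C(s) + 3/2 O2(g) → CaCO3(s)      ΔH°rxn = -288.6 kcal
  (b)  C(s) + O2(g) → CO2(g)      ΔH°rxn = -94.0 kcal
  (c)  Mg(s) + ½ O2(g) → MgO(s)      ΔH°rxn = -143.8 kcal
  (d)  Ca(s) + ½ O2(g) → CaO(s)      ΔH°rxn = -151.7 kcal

(a) as written (CaCO3(s) already on the product side): -288.6 kcal
(b) reversed (CO2(g) must end up as a reactant): +94.0 kcal
(c) × 3 (×3 to match 3 MgO(s) in the target): (3)·(-143.8) = -431.4 kcal
(d) reversed (CaO(s) must end up as a reactant): +151.7 kcal
Combining the equations, ΔH°rxn = (-288.6) + (+94.0) + (-431.4) + (+151.7) = -474.3 kcal

ΔH°rxn = -474.3 kcal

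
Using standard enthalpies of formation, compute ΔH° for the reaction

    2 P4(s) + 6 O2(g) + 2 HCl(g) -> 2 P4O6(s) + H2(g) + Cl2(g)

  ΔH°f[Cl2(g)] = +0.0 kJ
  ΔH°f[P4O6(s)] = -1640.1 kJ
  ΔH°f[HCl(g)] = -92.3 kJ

Products: 2·(-1640.1) + 1·(+0.0) + 1·(+0.0) = -3280.2
Reactants: 2·(+0.0) + 6·(+0.0) + 2·(-92.3) = -184.6
ΔH° = (-3280.2) − (-184.6) = -3095.6 kJ

ΔH° = -3095.6 kJ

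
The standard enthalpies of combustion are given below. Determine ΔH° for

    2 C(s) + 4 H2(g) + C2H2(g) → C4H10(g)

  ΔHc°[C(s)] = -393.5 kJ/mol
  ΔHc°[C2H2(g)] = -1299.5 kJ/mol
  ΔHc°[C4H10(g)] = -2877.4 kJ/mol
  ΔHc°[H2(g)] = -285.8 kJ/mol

With combustion enthalpies, reactants minus products:
= [2·(-393.5) + 4·(-285.8) + 1·(-1299.5)] − [1·(-2877.4)]
= -352.3 kJ/mol

ΔH° = -352.3 kJ/mol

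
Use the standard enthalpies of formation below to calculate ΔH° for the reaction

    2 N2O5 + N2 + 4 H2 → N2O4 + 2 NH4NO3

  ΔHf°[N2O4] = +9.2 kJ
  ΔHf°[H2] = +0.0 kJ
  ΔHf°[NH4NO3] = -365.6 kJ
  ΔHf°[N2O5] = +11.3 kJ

ΔH° = -744.6 kJ

Products: 1·(+9.2) + 2·(-365.6) = -722.0
Reactants: 2·(+11.3) + 1·(+0.0) + 4·(+0.0) = +22.6
ΔH° = (-722.0) − (+22.6) = -744.6 kJ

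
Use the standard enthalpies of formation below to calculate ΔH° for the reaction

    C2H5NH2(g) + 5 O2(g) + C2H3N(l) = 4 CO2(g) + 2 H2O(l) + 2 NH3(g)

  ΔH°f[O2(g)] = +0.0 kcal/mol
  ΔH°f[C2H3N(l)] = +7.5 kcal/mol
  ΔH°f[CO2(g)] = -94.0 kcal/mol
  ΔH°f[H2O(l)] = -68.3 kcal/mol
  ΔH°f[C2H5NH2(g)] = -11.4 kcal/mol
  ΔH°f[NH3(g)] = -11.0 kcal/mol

Products: 4·(-94.0) + 2·(-68.3) + 2·(-11.0) = -534.6
Reactants: 1·(-11.4) + 5·(+0.0) + 1·(+7.5) = -3.9
ΔH° = (-534.6) − (-3.9) = -530.7 kcal/mol

ΔH° = -530.7 kcal/mol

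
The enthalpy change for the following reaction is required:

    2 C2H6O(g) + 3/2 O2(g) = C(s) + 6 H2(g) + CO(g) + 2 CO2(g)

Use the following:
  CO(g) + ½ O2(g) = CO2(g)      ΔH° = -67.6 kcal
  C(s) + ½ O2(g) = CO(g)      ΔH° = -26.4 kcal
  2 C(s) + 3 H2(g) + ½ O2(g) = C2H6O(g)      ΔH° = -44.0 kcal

ΔH° = -126.4 kcal

equation 1 × 2 (×2 to match 2 CO2(g) in the target): (2)·(-67.6) = -135.2 kcal
equation 2 × 3: (3)·(-26.4) = -79.2 kcal
equation 3 reversed and × 2 (reverse to put C2H6O(g) on the reactant side; ×2 to match 2 C2H6O(g) in the target): (-2)·(-44.0) = +88.0 kcal
ΔH° = (2)·(-67.6) + (3)·(-26.4) + (-2)·(-44.0) = -126.4 kcal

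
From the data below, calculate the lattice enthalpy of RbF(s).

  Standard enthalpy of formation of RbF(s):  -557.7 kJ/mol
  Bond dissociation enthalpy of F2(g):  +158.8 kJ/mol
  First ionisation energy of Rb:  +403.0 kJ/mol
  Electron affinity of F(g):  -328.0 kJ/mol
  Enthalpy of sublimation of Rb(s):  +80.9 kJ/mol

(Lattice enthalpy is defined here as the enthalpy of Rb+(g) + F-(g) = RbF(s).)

ΔHf° = 1·ΔHsub + 1·(ΣIE) + 1/2·D(F2) + 1·EA + U
-557.7 = 1·(+80.9) + 1·(+403.0) + 1/2·(+158.8) + 1·(-328.0) + U
U = -557.7 − (+235.3) = -793.0 kJ/mol

U = -793.0 kJ/mol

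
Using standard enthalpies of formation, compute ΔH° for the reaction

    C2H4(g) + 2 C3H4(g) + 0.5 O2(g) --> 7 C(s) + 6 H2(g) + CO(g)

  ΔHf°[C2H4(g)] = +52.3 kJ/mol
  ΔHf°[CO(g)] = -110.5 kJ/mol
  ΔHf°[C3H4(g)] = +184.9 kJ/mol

ΔH° = -532.6 kJ/mol

ΔH°rxn = Σ nΔHf°(products) − Σ nΔHf°(reactants).
Products: 7·(+0.0) + 6·(+0.0) + 1·(-110.5) = -110.5
Reactants: 1·(+52.3) + 2·(+184.9) + 1/2·(+0.0) = +422.1
ΔH° = (-110.5) − (+422.1) = -532.6 kJ/mol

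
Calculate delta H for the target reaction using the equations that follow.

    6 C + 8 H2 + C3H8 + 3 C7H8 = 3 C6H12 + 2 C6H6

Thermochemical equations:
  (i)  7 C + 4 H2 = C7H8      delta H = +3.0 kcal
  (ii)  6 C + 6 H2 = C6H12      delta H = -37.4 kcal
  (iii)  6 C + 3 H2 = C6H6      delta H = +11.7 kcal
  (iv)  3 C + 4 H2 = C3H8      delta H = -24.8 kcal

delta H = -73.0 kcal

(i) reversed and × 3 (C7H8 must end up as a reactant; scale by 3 for the 3 C7H8): (-3)·(+3.0) = -9.0 kcal
(ii) × 3 (×3 to match 3 C6H12 in the target): (3)·(-37.4) = -112.2 kcal
(iii) × 2 (scale by 2 for the 2 C6H6): (2)·(+11.7) = +23.4 kcal
(iv) reversed (reverse to put C3H8 on the reactant side): +24.8 kcal
By Hess's law, delta H = (-9.0) + (-112.2) + (+23.4) + (+24.8) = -73.0 kcal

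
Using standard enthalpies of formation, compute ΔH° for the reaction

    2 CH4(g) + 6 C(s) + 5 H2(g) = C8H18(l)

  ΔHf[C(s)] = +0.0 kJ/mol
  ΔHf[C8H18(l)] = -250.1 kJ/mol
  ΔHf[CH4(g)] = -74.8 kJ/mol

ΔH°rxn = Σ nΔHf°(products) − Σ nΔHf°(reactants).
Products: 1·(-250.1) = -250.1
Reactants: 2·(-74.8) + 6·(+0.0) + 5·(+0.0) = -149.6
ΔH° = (-250.1) − (-149.6) = -100.5 kJ/mol

ΔH° = -100.5 kJ/mol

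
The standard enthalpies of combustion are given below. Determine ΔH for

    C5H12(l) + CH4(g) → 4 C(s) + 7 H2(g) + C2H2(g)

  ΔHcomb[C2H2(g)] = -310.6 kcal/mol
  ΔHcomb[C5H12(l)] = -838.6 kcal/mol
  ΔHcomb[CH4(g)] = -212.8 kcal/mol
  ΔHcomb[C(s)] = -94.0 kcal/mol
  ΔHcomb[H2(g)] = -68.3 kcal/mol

ΔH = 113.3 kcal/mol

Using ΔH = Σ nΔHc°(reactants) − Σ nΔHc°(products):
= [1·(-838.6) + 1·(-212.8)] − [4·(-94.0) + 7·(-68.3) + 1·(-310.6)]
= 113.3 kcal/mol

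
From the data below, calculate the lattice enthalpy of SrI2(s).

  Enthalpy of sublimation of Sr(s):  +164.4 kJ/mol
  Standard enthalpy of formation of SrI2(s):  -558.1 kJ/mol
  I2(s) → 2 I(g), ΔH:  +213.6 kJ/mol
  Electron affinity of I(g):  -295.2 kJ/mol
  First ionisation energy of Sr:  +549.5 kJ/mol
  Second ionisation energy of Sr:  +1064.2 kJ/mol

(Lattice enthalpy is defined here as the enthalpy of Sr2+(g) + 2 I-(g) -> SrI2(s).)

ΔHf° = 1·ΔHsub + 1·(ΣIE) + 1·D(I2) + 2·EA + U
-558.1 = 1·(+164.4) + 1·(+1613.7) + 1·(+213.6) + 2·(-295.2) + U
U = -558.1 − (+1401.3) = -1959.4 kJ/mol

U = -1959.4 kJ/mol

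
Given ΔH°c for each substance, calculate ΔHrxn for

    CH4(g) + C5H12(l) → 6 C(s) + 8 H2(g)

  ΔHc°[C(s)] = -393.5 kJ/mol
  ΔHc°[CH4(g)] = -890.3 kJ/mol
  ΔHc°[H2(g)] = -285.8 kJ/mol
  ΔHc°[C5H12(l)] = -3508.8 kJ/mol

Using ΔH = Σ nΔHc°(reactants) − Σ nΔHc°(products):
= [1·(-890.3) + 1·(-3508.8)] − [6·(-393.5) + 8·(-285.8)]
= 248.3 kJ/mol

ΔHrxn = 248.3 kJ/mol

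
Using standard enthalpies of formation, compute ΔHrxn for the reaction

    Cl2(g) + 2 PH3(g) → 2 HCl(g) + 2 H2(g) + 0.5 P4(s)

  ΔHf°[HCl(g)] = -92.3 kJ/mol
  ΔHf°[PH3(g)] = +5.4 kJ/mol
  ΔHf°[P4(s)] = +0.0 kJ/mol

ΔHrxn = -195.4 kJ/mol

Products: 2·(-92.3) + 2·(+0.0) + 1/2·(+0.0) = -184.6
Reactants: 1·(+0.0) + 2·(+5.4) = +10.8
ΔHrxn = (-184.6) − (+10.8) = -195.4 kJ/mol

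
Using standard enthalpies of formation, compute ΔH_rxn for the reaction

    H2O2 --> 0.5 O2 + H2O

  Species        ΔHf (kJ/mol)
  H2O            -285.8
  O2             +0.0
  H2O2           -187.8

ΔH_rxn = -98.0 kJ/mol

Products: 1/2·(+0.0) + 1·(-285.8) = -285.8
Reactants: 1·(-187.8) = -187.8
ΔH_rxn = (-285.8) − (-187.8) = -98.0 kJ/mol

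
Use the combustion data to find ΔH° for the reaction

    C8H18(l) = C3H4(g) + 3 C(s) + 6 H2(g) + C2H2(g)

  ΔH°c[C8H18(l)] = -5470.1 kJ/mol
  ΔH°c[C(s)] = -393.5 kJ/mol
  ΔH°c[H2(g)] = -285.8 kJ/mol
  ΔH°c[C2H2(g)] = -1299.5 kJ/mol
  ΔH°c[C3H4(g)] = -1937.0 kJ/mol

ΔH° = 661.7 kJ/mol

Using ΔH = Σ nΔHc°(reactants) − Σ nΔHc°(products):
= [1·(-5470.1)] − [1·(-1937.0) + 3·(-393.5) + 6·(-285.8) + 1·(-1299.5)]
= 661.7 kJ/mol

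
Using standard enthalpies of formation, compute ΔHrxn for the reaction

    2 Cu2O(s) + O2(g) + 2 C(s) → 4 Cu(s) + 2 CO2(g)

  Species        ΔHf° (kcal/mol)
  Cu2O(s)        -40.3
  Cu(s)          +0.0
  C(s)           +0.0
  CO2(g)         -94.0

ΔH°rxn = Σ nΔHf°(products) − Σ nΔHf°(reactants).
Products: 4·(+0.0) + 2·(-94.0) = -188.0
Reactants: 2·(-40.3) + 1·(+0.0) + 2·(+0.0) = -80.6
ΔHrxn = (-188.0) − (-80.6) = -107.4 kcal/mol

ΔHrxn = -107.4 kcal/mol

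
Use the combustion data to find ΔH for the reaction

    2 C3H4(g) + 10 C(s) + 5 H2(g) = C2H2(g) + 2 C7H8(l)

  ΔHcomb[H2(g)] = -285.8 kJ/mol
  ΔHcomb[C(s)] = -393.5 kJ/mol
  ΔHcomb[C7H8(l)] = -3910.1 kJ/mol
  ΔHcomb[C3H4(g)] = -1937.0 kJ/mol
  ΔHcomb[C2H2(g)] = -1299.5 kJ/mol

Using ΔH = Σ nΔHc°(reactants) − Σ nΔHc°(products):
= [2·(-1937.0) + 10·(-393.5) + 5·(-285.8)] − [1·(-1299.5) + 2·(-3910.1)]
= -118.3 kJ/mol

ΔH = -118.3 kJ/mol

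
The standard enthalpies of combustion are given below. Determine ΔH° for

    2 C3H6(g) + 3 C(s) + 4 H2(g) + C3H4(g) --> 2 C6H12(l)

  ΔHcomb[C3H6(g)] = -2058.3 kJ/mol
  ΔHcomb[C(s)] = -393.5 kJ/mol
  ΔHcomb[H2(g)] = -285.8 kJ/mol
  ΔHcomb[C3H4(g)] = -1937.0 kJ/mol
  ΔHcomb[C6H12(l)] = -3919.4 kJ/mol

With combustion enthalpies, reactants minus products:
= [2·(-2058.3) + 3·(-393.5) + 4·(-285.8) + 1·(-1937.0)] − [2·(-3919.4)]
= -538.5 kJ/mol

ΔH° = -538.5 kJ/mol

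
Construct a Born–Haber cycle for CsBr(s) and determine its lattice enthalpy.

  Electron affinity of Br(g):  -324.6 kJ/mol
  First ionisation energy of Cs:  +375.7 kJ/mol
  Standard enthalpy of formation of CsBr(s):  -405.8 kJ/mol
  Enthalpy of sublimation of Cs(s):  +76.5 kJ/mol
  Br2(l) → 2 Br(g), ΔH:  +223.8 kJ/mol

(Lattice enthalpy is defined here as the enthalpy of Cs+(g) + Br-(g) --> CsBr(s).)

ΔHf° = 1·ΔHsub + 1·(ΣIE) + 1/2·D(Br2) + 1·EA + U
-405.8 = 1·(+76.5) + 1·(+375.7) + 1/2·(+223.8) + 1·(-324.6) + U
U = -405.8 − (+239.5) = -645.3 kJ/mol

U = -645.3 kJ/mol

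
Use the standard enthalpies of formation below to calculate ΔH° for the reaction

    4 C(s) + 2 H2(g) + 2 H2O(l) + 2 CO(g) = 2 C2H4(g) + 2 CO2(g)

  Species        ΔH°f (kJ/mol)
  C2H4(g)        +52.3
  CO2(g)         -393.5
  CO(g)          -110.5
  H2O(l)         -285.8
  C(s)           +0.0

ΔH° = 110.2 kJ/mol

ΔH°rxn = Σ nΔHf°(products) − Σ nΔHf°(reactants).
Products: 2·(+52.3) + 2·(-393.5) = -682.4
Reactants: 4·(+0.0) + 2·(+0.0) + 2·(-285.8) + 2·(-110.5) = -792.6
ΔH° = (-682.4) − (-792.6) = 110.2 kJ/mol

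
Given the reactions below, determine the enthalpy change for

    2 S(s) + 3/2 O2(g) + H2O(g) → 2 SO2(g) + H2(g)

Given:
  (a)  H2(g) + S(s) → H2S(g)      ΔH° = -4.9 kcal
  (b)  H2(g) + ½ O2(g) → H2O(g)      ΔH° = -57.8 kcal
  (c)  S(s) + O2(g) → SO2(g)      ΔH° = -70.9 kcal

ΔH° = -84.0 kcal

(a): not needed.
(b) reversed: +57.8 kcal
(c) × 2: (2)·(-70.9) = -141.8 kcal
Combining the equations, ΔH° = (+57.8) + (-141.8) = -84.0 kcal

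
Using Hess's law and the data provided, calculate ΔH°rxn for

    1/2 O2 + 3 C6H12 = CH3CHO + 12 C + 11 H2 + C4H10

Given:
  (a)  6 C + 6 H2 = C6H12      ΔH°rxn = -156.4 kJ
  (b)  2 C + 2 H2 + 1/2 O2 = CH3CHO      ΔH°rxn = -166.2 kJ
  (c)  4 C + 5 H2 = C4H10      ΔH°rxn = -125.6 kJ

(a) reversed and × 3 (reverse to put C6H12 on the reactant side; scale by 3 for the 3 C6H12): (-3)·(-156.4) = +469.2 kJ
(b) as written (CH3CHO already on the product side): -166.2 kJ
(c) as written (C4H10 already on the product side): -125.6 kJ
By Hess's law, ΔH°rxn = (-3)·(-156.4) + (1)·(-166.2) + (1)·(-125.6) = 177.4 kJ

ΔH°rxn = 177.4 kJ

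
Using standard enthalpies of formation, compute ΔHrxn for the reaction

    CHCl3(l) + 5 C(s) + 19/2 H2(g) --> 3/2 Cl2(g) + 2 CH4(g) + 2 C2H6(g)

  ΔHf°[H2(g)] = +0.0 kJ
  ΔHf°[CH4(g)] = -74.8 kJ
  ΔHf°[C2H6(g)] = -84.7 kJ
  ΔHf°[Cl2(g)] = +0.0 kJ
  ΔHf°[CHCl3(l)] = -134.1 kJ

Products: 3/2·(+0.0) + 2·(-74.8) + 2·(-84.7) = -319.0
Reactants: 1·(-134.1) + 5·(+0.0) + 19/2·(+0.0) = -134.1
ΔHrxn = (-319.0) − (-134.1) = -184.9 kJ

ΔHrxn = -184.9 kJ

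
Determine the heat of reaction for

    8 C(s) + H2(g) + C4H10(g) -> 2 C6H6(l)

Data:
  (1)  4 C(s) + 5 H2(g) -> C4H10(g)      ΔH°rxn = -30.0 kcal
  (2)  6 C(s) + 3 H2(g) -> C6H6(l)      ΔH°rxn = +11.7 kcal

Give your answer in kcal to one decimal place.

ΔH°rxn = 53.4 kcal

(1) reversed (reverse to put C4H10(g) on the reactant side): +30.0 kcal
(2) × 2 (scale by 2 for the 2 C6H6(l)): (2)·(+11.7) = +23.4 kcal
ΔH°rxn = (+30.0) + (+23.4) = 53.4 kcal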